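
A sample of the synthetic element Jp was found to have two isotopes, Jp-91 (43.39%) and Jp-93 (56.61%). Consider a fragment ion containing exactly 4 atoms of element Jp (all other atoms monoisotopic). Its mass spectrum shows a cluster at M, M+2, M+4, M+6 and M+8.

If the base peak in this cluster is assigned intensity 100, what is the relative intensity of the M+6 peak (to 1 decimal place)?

87.0

Binomial terms of (0.4339 + 0.5661)^4: M 0.0354, M+2 0.1850, M+4 0.3620, M+6 0.3149, M+8 0.1027 → M+4 is the base peak.
P(M+4) = C(4,2) × 0.4339^2 × 0.5661^2 = 6 × 0.18826921 × 0.32046921 = 0.362007 (base)
P(M+6) = C(4,3) × 0.4339^1 × 0.5661^3 = 4 × 0.4339 × 0.18141762 = 0.314868
Relative intensity = 0.314868 / 0.362007 × 100 = 87.0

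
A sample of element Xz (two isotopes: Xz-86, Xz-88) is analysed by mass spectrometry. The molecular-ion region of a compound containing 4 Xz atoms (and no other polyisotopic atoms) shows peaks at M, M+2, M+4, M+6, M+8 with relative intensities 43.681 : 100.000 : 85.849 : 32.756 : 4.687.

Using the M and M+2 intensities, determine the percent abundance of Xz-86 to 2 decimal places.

Let p = fractional abundance of Xz-86. I(M+2)/I(M) = [C(4,1)·p^3·(1−p)] / p^4 = 4·(1−p)/p = 100.000/43.681 = 2.2893
(1−p)/p = 2.2893/4 = 0.5723  ⇒  p = 1/(1 + 0.5723) = 0.6360
Xz-86: 63.60%, Xz-88: 36.40%.

63.60%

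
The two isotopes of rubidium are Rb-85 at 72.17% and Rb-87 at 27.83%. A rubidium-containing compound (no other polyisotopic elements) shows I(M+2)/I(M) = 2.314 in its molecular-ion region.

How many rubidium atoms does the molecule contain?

6

The M+2/M ratio from n Rb atoms is n · q/p = n · 0.2783/0.7217.
n = 2.314 × 0.7217/0.2783 = 6.00 ≈ 6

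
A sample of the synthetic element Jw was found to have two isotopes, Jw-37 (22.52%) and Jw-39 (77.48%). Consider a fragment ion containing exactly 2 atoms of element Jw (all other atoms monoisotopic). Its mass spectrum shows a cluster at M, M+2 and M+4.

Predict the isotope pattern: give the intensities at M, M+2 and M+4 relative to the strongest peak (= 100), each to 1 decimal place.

The 2 Jw atoms are independent, so intensities follow the terms of (0.2252 + 0.7748)^2.
P(M) = 0.2252^2 = 0.050715
P(M+2) = 2 × 0.2252^1 × 0.7748^1 = 0.348970
P(M+4) = 0.7748^2 = 0.600315
The M+4 peak is largest (0.600315); scaling to 100 gives 8.4 : 58.1 : 100.0.

8.4 : 58.1 : 100.0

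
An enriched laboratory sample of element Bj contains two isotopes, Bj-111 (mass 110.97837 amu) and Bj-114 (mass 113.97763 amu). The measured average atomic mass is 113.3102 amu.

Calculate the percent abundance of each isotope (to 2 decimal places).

Let x be the fractional abundance of Bj-111; then Bj-114 has abundance 1 − x.
110.97837·x + 113.97763·(1 − x) = 113.3102
(110.97837 − 113.97763)·x = 113.3102 − 113.97763
x = -0.66743 / -2.99926 = 0.22253 → 22.25% Bj-111, 77.75% Bj-114.

Bj-111: 22.25%, Bj-114: 77.75%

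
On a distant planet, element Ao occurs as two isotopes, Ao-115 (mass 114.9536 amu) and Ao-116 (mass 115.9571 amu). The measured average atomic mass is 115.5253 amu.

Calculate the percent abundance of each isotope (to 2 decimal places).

Ao-115: 43.03%, Ao-116: 56.97%

Let x be the fractional abundance of Ao-115; then Ao-116 has abundance 1 − x.
114.9536·x + 115.9571·(1 − x) = 115.5253
(114.9536 − 115.9571)·x = 115.5253 − 115.9571
x = -0.4318 / -1.0035 = 0.43029 → 43.03% Ao-115, 56.97% Ao-116.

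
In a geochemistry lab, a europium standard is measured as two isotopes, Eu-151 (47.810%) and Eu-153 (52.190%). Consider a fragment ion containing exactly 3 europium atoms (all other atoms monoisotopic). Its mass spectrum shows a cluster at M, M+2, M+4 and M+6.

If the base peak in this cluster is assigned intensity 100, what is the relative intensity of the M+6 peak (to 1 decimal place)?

(0.47810 + 0.52190)^3 gives M 0.1093, M+2 0.3579, M+4 0.3907, M+6 0.1422; the largest is M+4.
P(M+4) = C(3,2) × 0.47810^1 × 0.52190^2 = 3 × 0.4781 × 0.27237961 = 0.390674 (base)
P(M+6) = C(3,3) × 0.47810^0 × 0.52190^3 = 1 × 1.0000 × 0.14215492 = 0.142155
Relative intensity = 0.142155 / 0.390674 × 100 = 36.4

36.4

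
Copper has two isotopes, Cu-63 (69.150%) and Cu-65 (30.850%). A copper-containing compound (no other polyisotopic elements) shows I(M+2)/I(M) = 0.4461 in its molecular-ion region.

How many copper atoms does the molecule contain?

The M+2/M ratio from n Cu atoms is n · q/p = n · 0.30850/0.69150.
n = 0.4461 × 0.69150/0.30850 = 1.00 ≈ 1

1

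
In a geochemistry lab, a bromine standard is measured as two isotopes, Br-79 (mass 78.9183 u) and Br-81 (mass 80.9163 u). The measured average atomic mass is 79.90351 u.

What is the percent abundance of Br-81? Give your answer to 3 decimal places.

With x = fraction of Br-79 (so Br-81 is 1 − x):
78.9183·x + 80.9163·(1 − x) = 79.90351
(78.9183 − 80.9163)·x = 79.90351 − 80.9163
x = -1.01279 / -1.9980 = 0.50690 → 50.690% Br-79, 49.310% Br-81.

49.310%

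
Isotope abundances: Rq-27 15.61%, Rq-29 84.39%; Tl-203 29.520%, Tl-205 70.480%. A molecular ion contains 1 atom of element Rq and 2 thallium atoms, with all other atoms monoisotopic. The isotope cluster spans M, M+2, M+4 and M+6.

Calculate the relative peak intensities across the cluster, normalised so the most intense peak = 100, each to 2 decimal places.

Element Rq pattern (n=1): 0.1561 : 0.8439
Thallium pattern (n=2): 0.08714304 : 0.41611392 : 0.49674304
Convolve the two distributions (both contribute in 2-u steps):
  M: 0.1561×0.08714304 = 0.013603
  M+2: 0.1561×0.41611392 + 0.8439×0.08714304 = 0.138495
  M+4: 0.1561×0.49674304 + 0.8439×0.41611392 = 0.428700
  M+6: 0.8439×0.49674304 = 0.419201
Scale to base peak (0.428700) = 100: 3.17 : 32.31 : 100.00 : 97.78

3.17 : 32.31 : 100.00 : 97.78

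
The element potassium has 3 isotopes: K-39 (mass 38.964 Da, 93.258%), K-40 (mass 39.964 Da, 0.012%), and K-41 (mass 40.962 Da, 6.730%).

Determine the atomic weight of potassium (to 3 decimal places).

39.099 Da

The abundance-weighted mean is 0.93258 × 38.964 + 0.00012 × 39.964 + 0.06730 × 40.962
= 36.3370 + 0.0048 + 2.7567 = 39.0985 Da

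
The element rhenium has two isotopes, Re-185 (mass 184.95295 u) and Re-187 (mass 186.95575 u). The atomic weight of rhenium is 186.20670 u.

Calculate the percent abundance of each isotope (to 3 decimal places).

Writing the weighted mean with unknown fraction x of Re-185:
184.95295·x + 186.95575·(1 − x) = 186.20670
(184.95295 − 186.95575)·x = 186.20670 − 186.95575
x = -0.74905 / -2.00280 = 0.37400 → 37.400% Re-185, 62.600% Re-187.

Re-185: 37.400%, Re-187: 62.600%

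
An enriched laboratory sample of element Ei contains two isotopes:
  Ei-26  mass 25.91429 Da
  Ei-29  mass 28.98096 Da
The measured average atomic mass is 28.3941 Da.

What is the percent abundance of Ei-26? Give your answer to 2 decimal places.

Writing the weighted mean with unknown fraction x of Ei-26:
25.91429·x + 28.98096·(1 − x) = 28.3941
(25.91429 − 28.98096)·x = 28.3941 − 28.98096
x = -0.58686 / -3.06667 = 0.19137 → 19.14% Ei-26, 80.86% Ei-29.

19.14%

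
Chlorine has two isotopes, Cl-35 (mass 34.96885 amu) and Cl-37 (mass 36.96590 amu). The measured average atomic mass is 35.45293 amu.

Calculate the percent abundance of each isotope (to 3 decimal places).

Cl-35: 75.760%, Cl-37: 24.240%

Writing the weighted mean with unknown fraction x of Cl-35:
34.96885·x + 36.96590·(1 − x) = 35.45293
(34.96885 − 36.96590)·x = 35.45293 − 36.96590
x = -1.51297 / -1.99705 = 0.75760 → 75.760% Cl-35, 24.240% Cl-37.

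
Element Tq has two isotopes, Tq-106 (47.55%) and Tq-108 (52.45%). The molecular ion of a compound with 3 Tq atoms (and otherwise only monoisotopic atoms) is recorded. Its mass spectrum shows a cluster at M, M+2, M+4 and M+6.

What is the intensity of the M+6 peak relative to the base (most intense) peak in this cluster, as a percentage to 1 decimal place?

Term probabilities: M 0.1075, M+2 0.3558, M+4 0.3924, M+6 0.1443. Base peak = M+4.
P(M+4) = C(3,2) × 0.4755^1 × 0.5245^2 = 3 × 0.4755 × 0.27510025 = 0.392431 (base)
P(M+6) = C(3,3) × 0.4755^0 × 0.5245^3 = 1 × 1.0000 × 0.14429008 = 0.144290
Relative intensity = 0.144290 / 0.392431 × 100 = 36.8

36.8%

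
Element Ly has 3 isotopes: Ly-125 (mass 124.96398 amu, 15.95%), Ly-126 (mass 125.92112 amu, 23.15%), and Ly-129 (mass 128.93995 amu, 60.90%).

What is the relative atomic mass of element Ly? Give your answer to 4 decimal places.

Weight each isotope mass by its fractional abundance: 0.1595 × 124.96398 + 0.2315 × 125.92112 + 0.6090 × 128.93995
= 19.931755 + 29.150739 + 78.524430 = 127.606924 amu

127.6069 amu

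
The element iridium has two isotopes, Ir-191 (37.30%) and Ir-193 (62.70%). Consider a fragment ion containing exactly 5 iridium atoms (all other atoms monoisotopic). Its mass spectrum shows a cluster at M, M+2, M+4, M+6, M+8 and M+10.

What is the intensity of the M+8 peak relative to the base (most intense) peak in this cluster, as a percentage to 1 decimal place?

Binomial terms of (0.3730 + 0.6270)^5: M 0.0072, M+2 0.0607, M+4 0.2040, M+6 0.3429, M+8 0.2882, M+10 0.0969 → M+6 is the base peak.
P(M+6) = C(5,3) × 0.3730^2 × 0.6270^3 = 10 × 0.139129 × 0.24649188 = 0.342942 (base)
P(M+8) = C(5,4) × 0.3730^1 × 0.6270^4 = 5 × 0.3730 × 0.15455041 = 0.288237
Relative intensity = 0.288237 / 0.342942 × 100 = 84.0

84.0%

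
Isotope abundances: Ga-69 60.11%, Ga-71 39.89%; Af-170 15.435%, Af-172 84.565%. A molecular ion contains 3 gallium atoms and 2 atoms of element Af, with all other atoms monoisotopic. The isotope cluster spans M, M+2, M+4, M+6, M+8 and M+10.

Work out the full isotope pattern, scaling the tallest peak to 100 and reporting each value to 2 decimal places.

Gallium pattern (n=3): 0.21719018 : 0.43239309 : 0.28694328 : 0.06347345
Element Af pattern (n=2): 0.02382392 : 0.26105216 : 0.71512392
Convolve the two distributions (both contribute in 2-u steps):
  M: 0.21719018×0.02382392 = 0.005174
  M+2: 0.21719018×0.26105216 + 0.43239309×0.02382392 = 0.066999
  M+4: 0.21719018×0.71512392 + 0.43239309×0.26105216 + 0.28694328×0.02382392 = 0.275031
  M+6: 0.43239309×0.71512392 + 0.28694328×0.26105216 + 0.06347345×0.02382392 = 0.385634
  M+8: 0.28694328×0.71512392 + 0.06347345×0.26105216 = 0.221770
  M+10: 0.06347345×0.71512392 = 0.045391
Scale to base peak (0.385634) = 100: 1.34 : 17.37 : 71.32 : 100.00 : 57.51 : 11.77

1.34 : 17.37 : 71.32 : 100.00 : 57.51 : 11.77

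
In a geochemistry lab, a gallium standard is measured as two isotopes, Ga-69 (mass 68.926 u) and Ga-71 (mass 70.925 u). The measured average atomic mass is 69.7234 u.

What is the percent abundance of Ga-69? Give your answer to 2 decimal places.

Let x be the fractional abundance of Ga-69; then Ga-71 has abundance 1 − x.
68.926·x + 70.925·(1 − x) = 69.7234
(68.926 − 70.925)·x = 69.7234 − 70.925
x = -1.2016 / -1.999 = 0.60110 → 60.11% Ga-69, 39.89% Ga-71.

60.11%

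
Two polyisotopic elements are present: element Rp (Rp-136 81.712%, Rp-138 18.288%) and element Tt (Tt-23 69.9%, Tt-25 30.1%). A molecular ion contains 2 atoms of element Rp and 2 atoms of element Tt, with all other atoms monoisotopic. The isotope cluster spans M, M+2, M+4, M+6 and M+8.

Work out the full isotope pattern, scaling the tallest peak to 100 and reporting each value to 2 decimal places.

76.40 : 100.00 : 47.45 : 9.64 : 0.71

Element Rp pattern (n=2): 0.66768509 : 0.29886981 : 0.03344509
Element Tt pattern (n=2): 0.488601 : 0.420798 : 0.090601
Convolve the two distributions (both contribute in 2-u steps):
  M: 0.66768509×0.488601 = 0.326232
  M+2: 0.66768509×0.420798 + 0.29886981×0.488601 = 0.426989
  M+4: 0.66768509×0.090601 + 0.29886981×0.420798 + 0.03344509×0.488601 = 0.202598
  M+6: 0.29886981×0.090601 + 0.03344509×0.420798 = 0.041152
  M+8: 0.03344509×0.090601 = 0.003030
Scale to base peak (0.426989) = 100: 76.40 : 100.00 : 47.45 : 9.64 : 0.71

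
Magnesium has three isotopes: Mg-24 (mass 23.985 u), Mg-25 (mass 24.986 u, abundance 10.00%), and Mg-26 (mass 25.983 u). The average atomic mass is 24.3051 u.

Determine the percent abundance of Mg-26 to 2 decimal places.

11.01%

Let x and y be the fractions of Mg-24 and Mg-26. Then x + y = 1 − 0.1000 = 0.9000 and 23.985x + 25.983y = 24.3051 − 0.1000×24.986 = 21.8065.
Substituting: 23.985x + 25.983(0.9000 − x) = 21.8065
(23.985 − 25.983)x = -1.5782  ⇒  x = 0.78989, y = 0.11011
Mg-24: 78.99%, Mg-26: 11.01%.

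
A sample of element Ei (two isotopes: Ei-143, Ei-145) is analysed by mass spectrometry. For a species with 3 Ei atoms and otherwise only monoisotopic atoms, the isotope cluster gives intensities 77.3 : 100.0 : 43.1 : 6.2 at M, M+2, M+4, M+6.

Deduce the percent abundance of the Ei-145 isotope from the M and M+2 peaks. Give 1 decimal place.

Let p = fractional abundance of Ei-143. I(M+2)/I(M) = [C(3,1)·p^2·(1−p)] / p^3 = 3·(1−p)/p = 100.0/77.3 = 1.2937
(1−p)/p = 1.2937/3 = 0.4312  ⇒  p = 1/(1 + 0.4312) = 0.6987
Ei-143: 69.9%, Ei-145: 30.1%.

30.1%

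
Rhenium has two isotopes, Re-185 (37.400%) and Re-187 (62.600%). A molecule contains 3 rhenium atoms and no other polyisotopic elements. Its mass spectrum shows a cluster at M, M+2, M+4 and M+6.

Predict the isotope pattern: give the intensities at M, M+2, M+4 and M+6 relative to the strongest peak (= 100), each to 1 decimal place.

The 3 Re atoms are independent, so intensities follow the terms of (0.37400 + 0.62600)^3.
P(M) = 0.37400^3 = 0.052314
P(M+2) = 3 × 0.37400^2 × 0.62600^1 = 0.262687
P(M+4) = 3 × 0.37400^1 × 0.62600^2 = 0.439685
P(M+6) = 0.62600^3 = 0.245314
The M+4 peak is largest (0.439685); scaling to 100 gives 11.9 : 59.7 : 100.0 : 55.8.

11.9 : 59.7 : 100.0 : 55.8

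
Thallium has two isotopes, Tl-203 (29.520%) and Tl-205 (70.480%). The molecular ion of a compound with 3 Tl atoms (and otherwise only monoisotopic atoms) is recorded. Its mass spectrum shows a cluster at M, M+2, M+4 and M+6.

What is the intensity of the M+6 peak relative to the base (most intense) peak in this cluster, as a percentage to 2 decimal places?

79.58%

Term probabilities: M 0.0257, M+2 0.1843, M+4 0.4399, M+6 0.3501. Base peak = M+4.
P(M+4) = C(3,2) × 0.29520^1 × 0.70480^2 = 3 × 0.2952 × 0.49674304 = 0.439916 (base)
P(M+6) = C(3,3) × 0.29520^0 × 0.70480^3 = 1 × 1.0000 × 0.35010449 = 0.350104
Relative intensity = 0.350104 / 0.439916 × 100 = 79.58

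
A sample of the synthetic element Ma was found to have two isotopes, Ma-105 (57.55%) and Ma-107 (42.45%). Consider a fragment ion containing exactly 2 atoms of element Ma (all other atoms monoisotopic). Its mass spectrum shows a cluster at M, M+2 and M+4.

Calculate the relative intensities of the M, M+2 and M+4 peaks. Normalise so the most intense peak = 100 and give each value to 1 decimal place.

Expanding (0.5755 + 0.4245)^2:
P(M) = 0.5755^2 = 0.331200
P(M+2) = 2 × 0.5755^1 × 0.4245^1 = 0.488600
P(M+4) = 0.4245^2 = 0.180200
The M+2 peak is largest (0.488600); scaling to 100 gives 67.8 : 100.0 : 36.9.

67.8 : 100.0 : 36.9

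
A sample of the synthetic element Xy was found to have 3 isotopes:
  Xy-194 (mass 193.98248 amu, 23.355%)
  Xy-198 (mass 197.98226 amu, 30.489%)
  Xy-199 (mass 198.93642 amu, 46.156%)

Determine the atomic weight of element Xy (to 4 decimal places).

197.4885 amu

Average mass = Σ (abundance × isotope mass) = 0.23355 × 193.98248 + 0.30489 × 197.98226 + 0.46156 × 198.93642
= 45.304608 + 60.362811 + 91.821094 = 197.488513 amu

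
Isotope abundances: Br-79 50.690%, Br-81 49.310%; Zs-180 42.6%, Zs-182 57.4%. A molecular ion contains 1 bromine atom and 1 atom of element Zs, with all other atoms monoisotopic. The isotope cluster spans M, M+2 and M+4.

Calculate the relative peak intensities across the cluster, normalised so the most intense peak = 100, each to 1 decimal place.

Bromine pattern (n=1): 0.5069 : 0.4931
Element Zs pattern (n=1): 0.4260 : 0.5740
Convolve the two distributions (both contribute in 2-u steps):
  M: 0.5069×0.4260 = 0.215939
  M+2: 0.5069×0.5740 + 0.4931×0.4260 = 0.501021
  M+4: 0.4931×0.5740 = 0.283039
Scale to base peak (0.501021) = 100: 43.1 : 100.0 : 56.5

43.1 : 100.0 : 56.5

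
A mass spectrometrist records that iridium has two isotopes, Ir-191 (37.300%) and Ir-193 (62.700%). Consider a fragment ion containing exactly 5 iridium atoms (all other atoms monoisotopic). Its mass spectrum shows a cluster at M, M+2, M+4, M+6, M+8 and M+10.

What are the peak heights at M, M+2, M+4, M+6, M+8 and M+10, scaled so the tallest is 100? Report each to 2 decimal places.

2.11 : 17.70 : 59.49 : 100.00 : 84.05 : 28.26

Each Ir atom is independently Ir-191 (p = 0.37300) or Ir-193 (q = 0.62700); the cluster is the binomial expansion (p + q)^5.
P(M) = 0.37300^5 = 0.007220
P(M+2) = 5 × 0.37300^4 × 0.62700^1 = 0.060684
P(M+4) = 10 × 0.37300^3 × 0.62700^2 = 0.204015
P(M+6) = 10 × 0.37300^2 × 0.62700^3 = 0.342942
P(M+8) = 5 × 0.37300^1 × 0.62700^4 = 0.288237
P(M+10) = 0.62700^5 = 0.096903
The M+6 peak is largest (0.342942); scaling to 100 gives 2.11 : 17.70 : 59.49 : 100.00 : 84.05 : 28.26.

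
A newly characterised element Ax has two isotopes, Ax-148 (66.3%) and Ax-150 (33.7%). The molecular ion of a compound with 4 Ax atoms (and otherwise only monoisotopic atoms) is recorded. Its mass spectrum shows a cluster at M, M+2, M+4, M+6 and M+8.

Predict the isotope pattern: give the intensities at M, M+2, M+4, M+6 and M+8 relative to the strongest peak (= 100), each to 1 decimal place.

Each Ax atom is independently Ax-148 (p = 0.663) or Ax-150 (q = 0.337); the cluster is the binomial expansion (p + q)^4.
P(M) = 0.663^4 = 0.193221
P(M+2) = 4 × 0.663^3 × 0.337^1 = 0.392853
P(M+4) = 6 × 0.663^2 × 0.337^2 = 0.299528
P(M+6) = 4 × 0.663^1 × 0.337^3 = 0.101499
P(M+8) = 0.337^4 = 0.012898
The M+2 peak is largest (0.392853); scaling to 100 gives 49.2 : 100.0 : 76.2 : 25.8 : 3.3.

49.2 : 100.0 : 76.2 : 25.8 : 3.3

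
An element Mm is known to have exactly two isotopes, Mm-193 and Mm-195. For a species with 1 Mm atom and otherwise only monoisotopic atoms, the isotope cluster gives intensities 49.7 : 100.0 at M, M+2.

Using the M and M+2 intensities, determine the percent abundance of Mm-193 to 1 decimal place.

33.2%

If p is the fraction of Mm that is Mm-193, then I(M+2)/I(M) = [C(1,1)·p^0·(1−p)] / p^1 = 1·(1−p)/p = 100.0/49.7 = 2.0121
(1−p)/p = 2.0121/1 = 2.0121  ⇒  p = 1/(1 + 2.0121) = 0.3320
Mm-193: 33.2%, Mm-195: 66.8%.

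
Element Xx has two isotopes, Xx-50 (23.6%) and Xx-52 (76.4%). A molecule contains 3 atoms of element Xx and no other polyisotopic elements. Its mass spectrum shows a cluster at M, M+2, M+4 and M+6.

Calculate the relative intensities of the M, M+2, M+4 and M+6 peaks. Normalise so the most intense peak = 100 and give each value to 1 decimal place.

2.9 : 28.6 : 92.7 : 100.0

The 3 Xx atoms are independent, so intensities follow the terms of (0.236 + 0.764)^3.
P(M) = 0.236^3 = 0.013144
P(M+2) = 3 × 0.236^2 × 0.764^1 = 0.127655
P(M+4) = 3 × 0.236^1 × 0.764^2 = 0.413257
P(M+6) = 0.764^3 = 0.445944
The M+6 peak is largest (0.445944); scaling to 100 gives 2.9 : 28.6 : 92.7 : 100.0.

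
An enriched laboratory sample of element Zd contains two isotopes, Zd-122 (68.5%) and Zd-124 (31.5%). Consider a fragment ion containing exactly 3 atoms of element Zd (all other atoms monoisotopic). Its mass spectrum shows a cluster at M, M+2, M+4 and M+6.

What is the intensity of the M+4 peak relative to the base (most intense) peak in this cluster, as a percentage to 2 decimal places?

45.99%

Term probabilities: M 0.3214, M+2 0.4434, M+4 0.2039, M+6 0.0313. Base peak = M+2.
P(M+2) = C(3,1) × 0.685^2 × 0.315^1 = 3 × 0.469225 × 0.3150 = 0.443418 (base)
P(M+4) = C(3,2) × 0.685^1 × 0.315^2 = 3 × 0.6850 × 0.099225 = 0.203907
Relative intensity = 0.203907 / 0.443418 × 100 = 45.99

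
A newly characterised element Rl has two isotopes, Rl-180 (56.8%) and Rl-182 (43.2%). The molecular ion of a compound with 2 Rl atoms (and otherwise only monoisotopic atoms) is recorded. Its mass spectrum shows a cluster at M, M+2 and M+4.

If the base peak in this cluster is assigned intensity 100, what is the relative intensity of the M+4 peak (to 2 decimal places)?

38.03

Term probabilities: M 0.3226, M+2 0.4908, M+4 0.1866. Base peak = M+2.
P(M+2) = C(2,1) × 0.568^1 × 0.432^1 = 2 × 0.5680 × 0.4320 = 0.490752 (base)
P(M+4) = C(2,2) × 0.568^0 × 0.432^2 = 1 × 1.0000 × 0.186624 = 0.186624
Relative intensity = 0.186624 / 0.490752 × 100 = 38.03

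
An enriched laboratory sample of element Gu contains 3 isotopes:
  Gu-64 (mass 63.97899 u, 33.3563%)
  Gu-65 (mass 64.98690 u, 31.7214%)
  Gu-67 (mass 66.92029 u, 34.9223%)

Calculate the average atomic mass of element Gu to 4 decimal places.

65.3259 u

The abundance-weighted mean is 0.333563 × 63.97899 + 0.317214 × 64.98690 + 0.349223 × 66.92029
= 21.341024 + 20.614754 + 23.370104 = 65.325882 u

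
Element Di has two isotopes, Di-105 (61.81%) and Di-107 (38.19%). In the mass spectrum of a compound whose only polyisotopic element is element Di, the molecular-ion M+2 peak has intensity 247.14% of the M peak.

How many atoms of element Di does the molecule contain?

For n independent Di atoms, I(M+2)/I(M) = n · (abundance Di-107) / (abundance Di-105) = n · 0.3819/0.6181.
n = 2.4714 × 0.6181/0.3819 = 4.00 ≈ 4

4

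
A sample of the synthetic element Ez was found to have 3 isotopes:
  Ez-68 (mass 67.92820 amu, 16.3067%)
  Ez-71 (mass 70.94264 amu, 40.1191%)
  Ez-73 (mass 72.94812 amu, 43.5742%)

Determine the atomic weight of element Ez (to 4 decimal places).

The abundance-weighted mean is 0.163067 × 67.92820 + 0.401191 × 70.94264 + 0.435742 × 72.94812
= 11.076848 + 28.461549 + 31.786560 = 71.324957 amu

71.3250 amu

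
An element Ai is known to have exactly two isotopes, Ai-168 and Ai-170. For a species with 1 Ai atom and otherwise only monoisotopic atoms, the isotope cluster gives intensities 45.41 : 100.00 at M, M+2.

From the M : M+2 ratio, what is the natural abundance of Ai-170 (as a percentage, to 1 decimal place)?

Write p for the Ai-168 fraction. I(M+2)/I(M) = [C(1,1)·p^0·(1−p)] / p^1 = 1·(1−p)/p = 100.00/45.41 = 2.2022
(1−p)/p = 2.2022/1 = 2.2022  ⇒  p = 1/(1 + 2.2022) = 0.3123
Ai-168: 31.2%, Ai-170: 68.8%.

68.8%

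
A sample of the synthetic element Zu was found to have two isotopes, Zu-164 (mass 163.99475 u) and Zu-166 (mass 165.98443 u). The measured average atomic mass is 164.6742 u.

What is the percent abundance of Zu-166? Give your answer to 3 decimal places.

34.149%

With x = fraction of Zu-164 (so Zu-166 is 1 − x):
163.99475·x + 165.98443·(1 − x) = 164.6742
(163.99475 − 165.98443)·x = 164.6742 − 165.98443
x = -1.31023 / -1.98968 = 0.65851 → 65.851% Zu-164, 34.149% Zu-166.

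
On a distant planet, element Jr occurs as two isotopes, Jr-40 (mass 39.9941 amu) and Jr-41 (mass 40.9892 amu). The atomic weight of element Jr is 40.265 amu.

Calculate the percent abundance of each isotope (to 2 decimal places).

With x = fraction of Jr-40 (so Jr-41 is 1 − x):
39.9941·x + 40.9892·(1 − x) = 40.265
(39.9941 − 40.9892)·x = 40.265 − 40.9892
x = -0.7242 / -0.9951 = 0.72777 → 72.78% Jr-40, 27.22% Jr-41.

Jr-40: 72.78%, Jr-41: 27.22%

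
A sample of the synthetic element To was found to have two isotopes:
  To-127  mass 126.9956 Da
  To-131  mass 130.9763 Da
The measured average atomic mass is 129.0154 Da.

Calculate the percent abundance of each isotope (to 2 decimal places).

To-127: 49.26%, To-131: 50.74%

Writing the weighted mean with unknown fraction x of To-127:
126.9956·x + 130.9763·(1 − x) = 129.0154
(126.9956 − 130.9763)·x = 129.0154 − 130.9763
x = -1.9609 / -3.9807 = 0.49260 → 49.26% To-127, 50.74% To-131.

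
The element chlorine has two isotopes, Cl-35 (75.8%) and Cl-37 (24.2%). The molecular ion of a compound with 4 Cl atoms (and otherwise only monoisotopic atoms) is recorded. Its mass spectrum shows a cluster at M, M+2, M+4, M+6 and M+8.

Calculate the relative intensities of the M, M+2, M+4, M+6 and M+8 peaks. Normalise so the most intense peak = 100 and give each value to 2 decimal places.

Expanding (0.758 + 0.242)^4:
P(M) = 0.758^4 = 0.330124
P(M+2) = 4 × 0.758^3 × 0.242^1 = 0.421583
P(M+4) = 6 × 0.758^2 × 0.242^2 = 0.201893
P(M+6) = 4 × 0.758^1 × 0.242^3 = 0.042971
P(M+8) = 0.242^4 = 0.003430
The M+2 peak is largest (0.421583); scaling to 100 gives 78.31 : 100.00 : 47.89 : 10.19 : 0.81.

78.31 : 100.00 : 47.89 : 10.19 : 0.81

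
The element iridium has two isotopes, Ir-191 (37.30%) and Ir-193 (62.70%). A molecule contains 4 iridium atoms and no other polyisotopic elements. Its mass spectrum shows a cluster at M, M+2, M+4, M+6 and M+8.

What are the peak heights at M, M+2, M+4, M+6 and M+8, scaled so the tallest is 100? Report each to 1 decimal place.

5.3 : 35.4 : 89.2 : 100.0 : 42.0

The 4 Ir atoms are independent, so intensities follow the terms of (0.3730 + 0.6270)^4.
P(M) = 0.3730^4 = 0.019357
P(M+2) = 4 × 0.3730^3 × 0.6270^1 = 0.130153
P(M+4) = 6 × 0.3730^2 × 0.6270^2 = 0.328174
P(M+6) = 4 × 0.3730^1 × 0.6270^3 = 0.367766
P(M+8) = 0.6270^4 = 0.154550
The M+6 peak is largest (0.367766); scaling to 100 gives 5.3 : 35.4 : 89.2 : 100.0 : 42.0.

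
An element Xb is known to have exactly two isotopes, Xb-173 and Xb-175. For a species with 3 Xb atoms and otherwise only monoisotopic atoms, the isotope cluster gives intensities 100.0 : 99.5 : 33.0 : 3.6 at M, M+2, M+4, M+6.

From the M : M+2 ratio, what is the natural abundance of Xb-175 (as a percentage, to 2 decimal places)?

Write p for the Xb-173 fraction. I(M+2)/I(M) = [C(3,1)·p^2·(1−p)] / p^3 = 3·(1−p)/p = 99.5/100.0 = 0.9950
(1−p)/p = 0.9950/3 = 0.3317  ⇒  p = 1/(1 + 0.3317) = 0.7509
Xb-173: 75.09%, Xb-175: 24.91%.

24.91%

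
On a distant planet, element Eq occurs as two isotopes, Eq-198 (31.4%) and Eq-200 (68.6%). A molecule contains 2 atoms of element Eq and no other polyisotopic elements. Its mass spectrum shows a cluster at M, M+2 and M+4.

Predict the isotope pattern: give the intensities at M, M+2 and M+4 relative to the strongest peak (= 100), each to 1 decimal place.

21.0 : 91.5 : 100.0

Each Eq atom is independently Eq-198 (p = 0.314) or Eq-200 (q = 0.686); the cluster is the binomial expansion (p + q)^2.
P(M) = 0.314^2 = 0.098596
P(M+2) = 2 × 0.314^1 × 0.686^1 = 0.430808
P(M+4) = 0.686^2 = 0.470596
The M+4 peak is largest (0.470596); scaling to 100 gives 21.0 : 91.5 : 100.0.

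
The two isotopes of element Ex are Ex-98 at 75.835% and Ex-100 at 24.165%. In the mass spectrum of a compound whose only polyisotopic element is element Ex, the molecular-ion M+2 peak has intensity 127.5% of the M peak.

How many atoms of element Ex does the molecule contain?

The M+2/M ratio from n Ex atoms is n · q/p = n · 0.24165/0.75835.
n = 1.275 × 0.75835/0.24165 = 4.00 ≈ 4

4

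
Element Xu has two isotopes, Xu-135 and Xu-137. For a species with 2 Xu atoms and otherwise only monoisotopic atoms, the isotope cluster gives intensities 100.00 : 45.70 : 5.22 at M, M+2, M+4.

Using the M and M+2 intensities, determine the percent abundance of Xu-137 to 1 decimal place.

Let p = fractional abundance of Xu-135. I(M+2)/I(M) = [C(2,1)·p^1·(1−p)] / p^2 = 2·(1−p)/p = 45.70/100.00 = 0.4570
(1−p)/p = 0.4570/2 = 0.2285  ⇒  p = 1/(1 + 0.2285) = 0.8140
Xu-135: 81.4%, Xu-137: 18.6%.

18.6%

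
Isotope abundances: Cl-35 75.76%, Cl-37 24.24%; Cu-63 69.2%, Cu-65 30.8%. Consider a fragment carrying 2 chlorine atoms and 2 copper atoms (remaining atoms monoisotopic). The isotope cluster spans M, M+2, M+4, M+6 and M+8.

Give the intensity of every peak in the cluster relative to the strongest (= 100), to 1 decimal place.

65.4 : 100.0 : 56.9 : 14.2 : 1.3

Chlorine pattern (n=2): 0.57395776 : 0.36728448 : 0.05875776
Copper pattern (n=2): 0.478864 : 0.426272 : 0.094864
Convolve the two distributions (both contribute in 2-u steps):
  M: 0.57395776×0.478864 = 0.274848
  M+2: 0.57395776×0.426272 + 0.36728448×0.478864 = 0.420541
  M+4: 0.57395776×0.094864 + 0.36728448×0.426272 + 0.05875776×0.478864 = 0.239148
  M+6: 0.36728448×0.094864 + 0.05875776×0.426272 = 0.059889
  M+8: 0.05875776×0.094864 = 0.005574
Scale to base peak (0.420541) = 100: 65.4 : 100.0 : 56.9 : 14.2 : 1.3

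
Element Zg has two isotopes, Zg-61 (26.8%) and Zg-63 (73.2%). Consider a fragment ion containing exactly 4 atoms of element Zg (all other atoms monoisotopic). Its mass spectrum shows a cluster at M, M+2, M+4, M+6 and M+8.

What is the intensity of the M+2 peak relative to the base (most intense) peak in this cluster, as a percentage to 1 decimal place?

(0.268 + 0.732)^4 gives M 0.0052, M+2 0.0564, M+4 0.2309, M+6 0.4205, M+8 0.2871; the largest is M+6.
P(M+6) = C(4,3) × 0.268^1 × 0.732^3 = 4 × 0.2680 × 0.39222317 = 0.420463 (base)
P(M+2) = C(4,1) × 0.268^3 × 0.732^1 = 4 × 0.01924883 × 0.7320 = 0.056361
Relative intensity = 0.056361 / 0.420463 × 100 = 13.4

13.4%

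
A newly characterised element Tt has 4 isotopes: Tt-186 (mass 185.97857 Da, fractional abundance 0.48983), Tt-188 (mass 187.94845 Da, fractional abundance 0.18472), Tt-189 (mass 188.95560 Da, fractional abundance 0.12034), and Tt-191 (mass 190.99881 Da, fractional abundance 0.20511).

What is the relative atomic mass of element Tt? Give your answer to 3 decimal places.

The abundance-weighted mean is 0.48983 × 185.97857 + 0.18472 × 187.94845 + 0.12034 × 188.95560 + 0.20511 × 190.99881
= 91.097883 + 34.717838 + 22.738917 + 39.175766 = 187.730404 Da

187.730 Da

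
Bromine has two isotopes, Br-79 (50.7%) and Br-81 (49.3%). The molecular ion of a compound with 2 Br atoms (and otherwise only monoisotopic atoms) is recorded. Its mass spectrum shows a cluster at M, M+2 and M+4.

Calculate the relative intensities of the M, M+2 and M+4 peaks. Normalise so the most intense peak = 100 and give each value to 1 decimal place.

The 2 Br atoms are independent, so intensities follow the terms of (0.507 + 0.493)^2.
P(M) = 0.507^2 = 0.257049
P(M+2) = 2 × 0.507^1 × 0.493^1 = 0.499902
P(M+4) = 0.493^2 = 0.243049
The M+2 peak is largest (0.499902); scaling to 100 gives 51.4 : 100.0 : 48.6.

51.4 : 100.0 : 48.6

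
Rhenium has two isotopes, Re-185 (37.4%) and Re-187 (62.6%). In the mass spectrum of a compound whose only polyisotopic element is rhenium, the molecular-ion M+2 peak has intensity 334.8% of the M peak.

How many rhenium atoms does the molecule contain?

2

For n independent Re atoms, I(M+2)/I(M) = n · (abundance Re-187) / (abundance Re-185) = n · 0.626/0.374.
n = 3.348 × 0.374/0.626 = 2.00 ≈ 2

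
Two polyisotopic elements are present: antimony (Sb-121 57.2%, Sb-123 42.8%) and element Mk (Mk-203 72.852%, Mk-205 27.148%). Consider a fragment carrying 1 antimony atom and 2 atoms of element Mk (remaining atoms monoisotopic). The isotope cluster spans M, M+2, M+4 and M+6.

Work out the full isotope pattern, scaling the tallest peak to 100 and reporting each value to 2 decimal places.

66.95 : 100.00 : 46.64 : 6.96

Antimony pattern (n=1): 0.5720 : 0.4280
Element Mk pattern (n=2): 0.53074139 : 0.39555722 : 0.07370139
Convolve the two distributions (both contribute in 2-u steps):
  M: 0.5720×0.53074139 = 0.303584
  M+2: 0.5720×0.39555722 + 0.4280×0.53074139 = 0.453416
  M+4: 0.5720×0.07370139 + 0.4280×0.39555722 = 0.211456
  M+6: 0.4280×0.07370139 = 0.031544
Scale to base peak (0.453416) = 100: 66.95 : 100.00 : 46.64 : 6.96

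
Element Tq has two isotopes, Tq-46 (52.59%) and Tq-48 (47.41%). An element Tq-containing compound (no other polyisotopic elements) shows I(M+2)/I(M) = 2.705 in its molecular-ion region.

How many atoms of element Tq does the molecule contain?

3

With n Tq atoms, P(M+2)/P(M) = C(n,1)·p^(n−1)q / p^n = n·q/p = n · 0.4741/0.5259.
n = 2.705 × 0.5259/0.4741 = 3.00 ≈ 3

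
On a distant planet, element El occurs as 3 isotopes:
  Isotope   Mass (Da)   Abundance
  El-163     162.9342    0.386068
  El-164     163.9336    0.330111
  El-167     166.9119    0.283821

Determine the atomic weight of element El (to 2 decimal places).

164.39 Da

Ar = Σ fᵢ·mᵢ = 0.386068 × 162.9342 + 0.330111 × 163.9336 + 0.283821 × 166.9119
= 62.90368 + 54.11628 + 47.37310 = 164.39306 Da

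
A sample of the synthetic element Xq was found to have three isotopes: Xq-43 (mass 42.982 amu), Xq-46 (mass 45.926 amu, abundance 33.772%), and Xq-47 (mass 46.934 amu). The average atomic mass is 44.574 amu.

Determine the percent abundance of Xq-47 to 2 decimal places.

15.13%

The remaining 66.228% is split between Xq-43 (fraction x) and Xq-47 (fraction 0.66228 − x).
Substituting: 42.982x + 46.934(0.66228 − x) = 29.06387128
(42.982 − 46.934)x = -2.01957824  ⇒  x = 0.51103, y = 0.15125
Xq-43: 51.10%, Xq-47: 15.13%.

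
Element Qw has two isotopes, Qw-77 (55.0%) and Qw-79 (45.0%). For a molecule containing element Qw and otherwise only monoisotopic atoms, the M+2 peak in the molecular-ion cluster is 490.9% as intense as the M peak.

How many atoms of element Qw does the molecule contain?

6

For n independent Qw atoms, I(M+2)/I(M) = n · (abundance Qw-79) / (abundance Qw-77) = n · 0.450/0.550.
n = 4.909 × 0.550/0.450 = 6.00 ≈ 6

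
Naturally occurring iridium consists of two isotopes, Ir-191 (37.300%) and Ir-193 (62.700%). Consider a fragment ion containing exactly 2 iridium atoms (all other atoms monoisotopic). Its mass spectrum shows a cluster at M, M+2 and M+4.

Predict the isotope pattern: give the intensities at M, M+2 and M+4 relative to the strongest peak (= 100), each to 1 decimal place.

Each Ir atom is independently Ir-191 (p = 0.37300) or Ir-193 (q = 0.62700); the cluster is the binomial expansion (p + q)^2.
P(M) = 0.37300^2 = 0.139129
P(M+2) = 2 × 0.37300^1 × 0.62700^1 = 0.467742
P(M+4) = 0.62700^2 = 0.393129
The M+2 peak is largest (0.467742); scaling to 100 gives 29.7 : 100.0 : 84.0.

29.7 : 100.0 : 84.0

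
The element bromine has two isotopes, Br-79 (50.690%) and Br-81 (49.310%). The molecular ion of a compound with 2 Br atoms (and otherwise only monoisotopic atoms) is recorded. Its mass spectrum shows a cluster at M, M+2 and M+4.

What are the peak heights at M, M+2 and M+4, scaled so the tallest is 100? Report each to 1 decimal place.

51.4 : 100.0 : 48.6

Each Br atom is independently Br-79 (p = 0.50690) or Br-81 (q = 0.49310); the cluster is the binomial expansion (p + q)^2.
P(M) = 0.50690^2 = 0.256948
P(M+2) = 2 × 0.50690^1 × 0.49310^1 = 0.499905
P(M+4) = 0.49310^2 = 0.243148
The M+2 peak is largest (0.499905); scaling to 100 gives 51.4 : 100.0 : 48.6.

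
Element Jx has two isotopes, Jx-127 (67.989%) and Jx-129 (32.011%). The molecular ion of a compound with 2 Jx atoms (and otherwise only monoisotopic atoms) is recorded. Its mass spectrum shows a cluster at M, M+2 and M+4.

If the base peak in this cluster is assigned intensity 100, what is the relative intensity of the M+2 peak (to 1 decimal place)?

94.2

Binomial terms of (0.67989 + 0.32011)^2: M 0.4623, M+2 0.4353, M+4 0.1025 → M is the base peak.
P(M) = C(2,0) × 0.67989^2 × 0.32011^0 = 1 × 0.46225041 × 1.0000 = 0.462250 (base)
P(M+2) = C(2,1) × 0.67989^1 × 0.32011^1 = 2 × 0.67989 × 0.32011 = 0.435279
Relative intensity = 0.435279 / 0.462250 × 100 = 94.2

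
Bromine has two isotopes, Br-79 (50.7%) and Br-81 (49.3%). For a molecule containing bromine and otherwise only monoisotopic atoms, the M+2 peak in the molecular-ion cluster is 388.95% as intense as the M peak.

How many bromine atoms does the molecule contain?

The M+2/M ratio from n Br atoms is n · q/p = n · 0.493/0.507.
n = 3.8895 × 0.507/0.493 = 4.00 ≈ 4

4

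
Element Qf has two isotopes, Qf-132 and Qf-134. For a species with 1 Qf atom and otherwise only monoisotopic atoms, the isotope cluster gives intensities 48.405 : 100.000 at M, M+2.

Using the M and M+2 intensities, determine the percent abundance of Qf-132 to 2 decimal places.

32.62%

If p is the fraction of Qf that is Qf-132, then I(M+2)/I(M) = [C(1,1)·p^0·(1−p)] / p^1 = 1·(1−p)/p = 100.000/48.405 = 2.0659
(1−p)/p = 2.0659/1 = 2.0659  ⇒  p = 1/(1 + 2.0659) = 0.3262
Qf-132: 32.62%, Qf-134: 67.38%.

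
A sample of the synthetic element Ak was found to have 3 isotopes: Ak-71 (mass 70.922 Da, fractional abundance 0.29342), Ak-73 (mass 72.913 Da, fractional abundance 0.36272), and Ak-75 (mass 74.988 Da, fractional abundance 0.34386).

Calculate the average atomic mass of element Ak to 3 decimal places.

Average mass = Σ (abundance × isotope mass) = 0.29342 × 70.922 + 0.36272 × 72.913 + 0.34386 × 74.988
= 20.8099 + 26.4470 + 25.7854 = 73.0423 Da

73.042 Da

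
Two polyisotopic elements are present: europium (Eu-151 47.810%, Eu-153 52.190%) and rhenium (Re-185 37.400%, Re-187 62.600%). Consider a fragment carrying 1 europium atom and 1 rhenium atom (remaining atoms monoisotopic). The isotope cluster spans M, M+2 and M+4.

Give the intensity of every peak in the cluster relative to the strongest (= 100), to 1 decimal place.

Europium pattern (n=1): 0.4781 : 0.5219
Rhenium pattern (n=1): 0.3740 : 0.6260
Convolve the two distributions (both contribute in 2-u steps):
  M: 0.4781×0.3740 = 0.178809
  M+2: 0.4781×0.6260 + 0.5219×0.3740 = 0.494481
  M+4: 0.5219×0.6260 = 0.326709
Scale to base peak (0.494481) = 100: 36.2 : 100.0 : 66.1

36.2 : 100.0 : 66.1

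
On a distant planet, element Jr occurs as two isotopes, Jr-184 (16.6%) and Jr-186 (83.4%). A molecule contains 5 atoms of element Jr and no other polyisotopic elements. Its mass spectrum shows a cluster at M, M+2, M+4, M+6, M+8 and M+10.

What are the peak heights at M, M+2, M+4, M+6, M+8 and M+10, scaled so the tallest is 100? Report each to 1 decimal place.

0.0 : 0.8 : 7.9 : 39.6 : 99.5 : 100.0

Each Jr atom is independently Jr-184 (p = 0.166) or Jr-186 (q = 0.834); the cluster is the binomial expansion (p + q)^5.
P(M) = 0.166^5 = 0.000126
P(M+2) = 5 × 0.166^4 × 0.834^1 = 0.003166
P(M+4) = 10 × 0.166^3 × 0.834^2 = 0.031817
P(M+6) = 10 × 0.166^2 × 0.834^3 = 0.159851
P(M+8) = 5 × 0.166^1 × 0.834^4 = 0.401552
P(M+10) = 0.834^5 = 0.403488
The M+10 peak is largest (0.403488); scaling to 100 gives 0.0 : 0.8 : 7.9 : 39.6 : 99.5 : 100.0.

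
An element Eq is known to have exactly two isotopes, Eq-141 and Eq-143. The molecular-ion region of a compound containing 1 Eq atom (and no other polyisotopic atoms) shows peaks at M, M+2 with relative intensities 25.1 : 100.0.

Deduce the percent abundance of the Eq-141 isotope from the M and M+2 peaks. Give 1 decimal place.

If p is the fraction of Eq that is Eq-141, then I(M+2)/I(M) = [C(1,1)·p^0·(1−p)] / p^1 = 1·(1−p)/p = 100.0/25.1 = 3.9841
(1−p)/p = 3.9841/1 = 3.9841  ⇒  p = 1/(1 + 3.9841) = 0.2006
Eq-141: 20.1%, Eq-143: 79.9%.

20.1%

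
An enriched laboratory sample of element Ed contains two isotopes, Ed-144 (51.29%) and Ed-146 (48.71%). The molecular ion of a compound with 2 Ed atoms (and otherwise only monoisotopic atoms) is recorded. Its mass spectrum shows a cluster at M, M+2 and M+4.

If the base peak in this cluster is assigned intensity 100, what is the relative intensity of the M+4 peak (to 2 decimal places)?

47.48

Binomial terms of (0.5129 + 0.4871)^2: M 0.2631, M+2 0.4997, M+4 0.2373 → M+2 is the base peak.
P(M+2) = C(2,1) × 0.5129^1 × 0.4871^1 = 2 × 0.5129 × 0.4871 = 0.499667 (base)
P(M+4) = C(2,2) × 0.5129^0 × 0.4871^2 = 1 × 1.0000 × 0.23726641 = 0.237266
Relative intensity = 0.237266 / 0.499667 × 100 = 47.48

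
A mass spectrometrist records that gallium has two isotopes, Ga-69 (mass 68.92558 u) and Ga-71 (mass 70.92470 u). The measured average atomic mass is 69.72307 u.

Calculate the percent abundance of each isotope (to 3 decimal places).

Writing the weighted mean with unknown fraction x of Ga-69:
68.92558·x + 70.92470·(1 − x) = 69.72307
(68.92558 − 70.92470)·x = 69.72307 − 70.92470
x = -1.20163 / -1.99912 = 0.60108 → 60.108% Ga-69, 39.892% Ga-71.

Ga-69: 60.108%, Ga-71: 39.892%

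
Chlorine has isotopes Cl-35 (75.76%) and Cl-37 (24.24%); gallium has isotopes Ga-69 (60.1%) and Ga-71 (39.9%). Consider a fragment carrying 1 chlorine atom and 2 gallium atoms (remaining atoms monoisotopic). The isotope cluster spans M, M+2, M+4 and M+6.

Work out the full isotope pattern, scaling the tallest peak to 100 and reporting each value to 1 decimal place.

Chlorine pattern (n=1): 0.7576 : 0.2424
Gallium pattern (n=2): 0.361201 : 0.479598 : 0.159201
Convolve the two distributions (both contribute in 2-u steps):
  M: 0.7576×0.361201 = 0.273646
  M+2: 0.7576×0.479598 + 0.2424×0.361201 = 0.450899
  M+4: 0.7576×0.159201 + 0.2424×0.479598 = 0.236865
  M+6: 0.2424×0.159201 = 0.038590
Scale to base peak (0.450899) = 100: 60.7 : 100.0 : 52.5 : 8.6

60.7 : 100.0 : 52.5 : 8.6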